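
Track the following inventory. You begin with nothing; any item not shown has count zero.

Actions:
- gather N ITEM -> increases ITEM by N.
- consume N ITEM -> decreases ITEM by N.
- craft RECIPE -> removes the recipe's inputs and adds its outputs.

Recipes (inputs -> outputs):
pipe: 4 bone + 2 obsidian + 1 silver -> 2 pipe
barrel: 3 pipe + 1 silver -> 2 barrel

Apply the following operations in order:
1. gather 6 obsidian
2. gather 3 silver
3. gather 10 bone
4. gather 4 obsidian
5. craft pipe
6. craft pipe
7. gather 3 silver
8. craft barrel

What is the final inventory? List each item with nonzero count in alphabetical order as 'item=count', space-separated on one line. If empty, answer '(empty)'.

Answer: barrel=2 bone=2 obsidian=6 pipe=1 silver=3

Derivation:
After 1 (gather 6 obsidian): obsidian=6
After 2 (gather 3 silver): obsidian=6 silver=3
After 3 (gather 10 bone): bone=10 obsidian=6 silver=3
After 4 (gather 4 obsidian): bone=10 obsidian=10 silver=3
After 5 (craft pipe): bone=6 obsidian=8 pipe=2 silver=2
After 6 (craft pipe): bone=2 obsidian=6 pipe=4 silver=1
After 7 (gather 3 silver): bone=2 obsidian=6 pipe=4 silver=4
After 8 (craft barrel): barrel=2 bone=2 obsidian=6 pipe=1 silver=3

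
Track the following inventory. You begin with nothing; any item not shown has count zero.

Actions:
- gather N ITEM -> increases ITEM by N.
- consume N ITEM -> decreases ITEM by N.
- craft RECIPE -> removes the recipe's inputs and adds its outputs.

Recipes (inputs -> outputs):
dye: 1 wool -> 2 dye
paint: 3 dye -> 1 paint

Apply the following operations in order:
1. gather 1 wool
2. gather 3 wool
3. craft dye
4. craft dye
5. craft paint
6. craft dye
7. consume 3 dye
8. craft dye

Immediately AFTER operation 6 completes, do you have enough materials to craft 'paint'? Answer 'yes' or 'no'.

After 1 (gather 1 wool): wool=1
After 2 (gather 3 wool): wool=4
After 3 (craft dye): dye=2 wool=3
After 4 (craft dye): dye=4 wool=2
After 5 (craft paint): dye=1 paint=1 wool=2
After 6 (craft dye): dye=3 paint=1 wool=1

Answer: yes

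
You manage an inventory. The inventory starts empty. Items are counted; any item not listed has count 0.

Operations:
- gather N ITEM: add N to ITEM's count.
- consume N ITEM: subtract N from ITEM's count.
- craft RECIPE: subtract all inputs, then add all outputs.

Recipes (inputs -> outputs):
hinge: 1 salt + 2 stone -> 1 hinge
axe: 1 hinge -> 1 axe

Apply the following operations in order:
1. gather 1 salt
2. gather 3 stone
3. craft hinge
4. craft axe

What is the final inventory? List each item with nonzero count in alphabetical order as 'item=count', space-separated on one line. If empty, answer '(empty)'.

Answer: axe=1 stone=1

Derivation:
After 1 (gather 1 salt): salt=1
After 2 (gather 3 stone): salt=1 stone=3
After 3 (craft hinge): hinge=1 stone=1
After 4 (craft axe): axe=1 stone=1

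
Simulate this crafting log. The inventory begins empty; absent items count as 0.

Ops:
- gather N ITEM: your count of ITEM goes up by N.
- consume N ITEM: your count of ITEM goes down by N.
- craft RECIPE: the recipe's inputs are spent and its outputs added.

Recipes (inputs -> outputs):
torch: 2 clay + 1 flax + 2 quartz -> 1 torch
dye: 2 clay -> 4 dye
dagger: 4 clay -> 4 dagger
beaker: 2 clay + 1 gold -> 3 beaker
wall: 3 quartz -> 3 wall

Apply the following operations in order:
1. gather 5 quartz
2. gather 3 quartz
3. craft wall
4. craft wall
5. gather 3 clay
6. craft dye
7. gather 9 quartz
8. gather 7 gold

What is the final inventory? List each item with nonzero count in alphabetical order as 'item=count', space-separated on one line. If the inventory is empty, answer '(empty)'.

Answer: clay=1 dye=4 gold=7 quartz=11 wall=6

Derivation:
After 1 (gather 5 quartz): quartz=5
After 2 (gather 3 quartz): quartz=8
After 3 (craft wall): quartz=5 wall=3
After 4 (craft wall): quartz=2 wall=6
After 5 (gather 3 clay): clay=3 quartz=2 wall=6
After 6 (craft dye): clay=1 dye=4 quartz=2 wall=6
After 7 (gather 9 quartz): clay=1 dye=4 quartz=11 wall=6
After 8 (gather 7 gold): clay=1 dye=4 gold=7 quartz=11 wall=6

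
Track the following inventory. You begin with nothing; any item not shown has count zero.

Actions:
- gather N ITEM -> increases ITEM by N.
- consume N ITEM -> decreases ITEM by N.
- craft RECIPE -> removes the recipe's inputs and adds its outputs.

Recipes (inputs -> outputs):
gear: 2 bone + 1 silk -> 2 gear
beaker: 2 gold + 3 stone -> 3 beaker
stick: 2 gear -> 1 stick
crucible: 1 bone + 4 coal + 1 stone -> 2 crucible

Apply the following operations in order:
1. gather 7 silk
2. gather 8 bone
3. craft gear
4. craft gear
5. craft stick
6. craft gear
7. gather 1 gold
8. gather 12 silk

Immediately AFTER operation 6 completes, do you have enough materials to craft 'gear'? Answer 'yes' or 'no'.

Answer: yes

Derivation:
After 1 (gather 7 silk): silk=7
After 2 (gather 8 bone): bone=8 silk=7
After 3 (craft gear): bone=6 gear=2 silk=6
After 4 (craft gear): bone=4 gear=4 silk=5
After 5 (craft stick): bone=4 gear=2 silk=5 stick=1
After 6 (craft gear): bone=2 gear=4 silk=4 stick=1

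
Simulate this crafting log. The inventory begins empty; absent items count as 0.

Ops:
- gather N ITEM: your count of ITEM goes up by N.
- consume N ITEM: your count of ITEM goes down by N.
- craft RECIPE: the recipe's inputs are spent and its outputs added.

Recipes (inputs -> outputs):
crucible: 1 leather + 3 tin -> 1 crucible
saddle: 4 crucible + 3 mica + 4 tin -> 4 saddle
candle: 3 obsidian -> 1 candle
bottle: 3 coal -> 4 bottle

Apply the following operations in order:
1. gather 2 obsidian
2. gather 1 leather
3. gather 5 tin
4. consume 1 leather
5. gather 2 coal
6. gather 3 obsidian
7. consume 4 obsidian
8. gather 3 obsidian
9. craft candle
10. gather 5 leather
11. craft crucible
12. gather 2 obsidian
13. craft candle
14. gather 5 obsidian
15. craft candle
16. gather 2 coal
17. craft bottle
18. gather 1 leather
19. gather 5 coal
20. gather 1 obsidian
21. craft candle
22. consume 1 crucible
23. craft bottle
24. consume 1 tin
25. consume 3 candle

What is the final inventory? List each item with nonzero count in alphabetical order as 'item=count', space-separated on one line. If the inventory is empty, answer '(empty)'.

Answer: bottle=8 candle=1 coal=3 leather=5 tin=1

Derivation:
After 1 (gather 2 obsidian): obsidian=2
After 2 (gather 1 leather): leather=1 obsidian=2
After 3 (gather 5 tin): leather=1 obsidian=2 tin=5
After 4 (consume 1 leather): obsidian=2 tin=5
After 5 (gather 2 coal): coal=2 obsidian=2 tin=5
After 6 (gather 3 obsidian): coal=2 obsidian=5 tin=5
After 7 (consume 4 obsidian): coal=2 obsidian=1 tin=5
After 8 (gather 3 obsidian): coal=2 obsidian=4 tin=5
After 9 (craft candle): candle=1 coal=2 obsidian=1 tin=5
After 10 (gather 5 leather): candle=1 coal=2 leather=5 obsidian=1 tin=5
After 11 (craft crucible): candle=1 coal=2 crucible=1 leather=4 obsidian=1 tin=2
After 12 (gather 2 obsidian): candle=1 coal=2 crucible=1 leather=4 obsidian=3 tin=2
After 13 (craft candle): candle=2 coal=2 crucible=1 leather=4 tin=2
After 14 (gather 5 obsidian): candle=2 coal=2 crucible=1 leather=4 obsidian=5 tin=2
After 15 (craft candle): candle=3 coal=2 crucible=1 leather=4 obsidian=2 tin=2
After 16 (gather 2 coal): candle=3 coal=4 crucible=1 leather=4 obsidian=2 tin=2
After 17 (craft bottle): bottle=4 candle=3 coal=1 crucible=1 leather=4 obsidian=2 tin=2
After 18 (gather 1 leather): bottle=4 candle=3 coal=1 crucible=1 leather=5 obsidian=2 tin=2
After 19 (gather 5 coal): bottle=4 candle=3 coal=6 crucible=1 leather=5 obsidian=2 tin=2
After 20 (gather 1 obsidian): bottle=4 candle=3 coal=6 crucible=1 leather=5 obsidian=3 tin=2
After 21 (craft candle): bottle=4 candle=4 coal=6 crucible=1 leather=5 tin=2
After 22 (consume 1 crucible): bottle=4 candle=4 coal=6 leather=5 tin=2
After 23 (craft bottle): bottle=8 candle=4 coal=3 leather=5 tin=2
After 24 (consume 1 tin): bottle=8 candle=4 coal=3 leather=5 tin=1
After 25 (consume 3 candle): bottle=8 candle=1 coal=3 leather=5 tin=1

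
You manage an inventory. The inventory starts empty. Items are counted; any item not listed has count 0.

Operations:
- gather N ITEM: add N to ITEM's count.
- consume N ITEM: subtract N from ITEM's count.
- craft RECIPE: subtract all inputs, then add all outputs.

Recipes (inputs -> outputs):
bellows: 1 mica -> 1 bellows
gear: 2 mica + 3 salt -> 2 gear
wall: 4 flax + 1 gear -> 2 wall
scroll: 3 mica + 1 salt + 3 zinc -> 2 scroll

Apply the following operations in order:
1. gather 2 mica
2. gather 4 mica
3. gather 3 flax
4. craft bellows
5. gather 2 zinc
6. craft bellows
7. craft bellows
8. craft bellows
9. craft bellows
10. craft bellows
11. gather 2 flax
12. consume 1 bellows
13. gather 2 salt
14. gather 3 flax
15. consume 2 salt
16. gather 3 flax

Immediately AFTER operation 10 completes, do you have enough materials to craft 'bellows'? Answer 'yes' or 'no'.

After 1 (gather 2 mica): mica=2
After 2 (gather 4 mica): mica=6
After 3 (gather 3 flax): flax=3 mica=6
After 4 (craft bellows): bellows=1 flax=3 mica=5
After 5 (gather 2 zinc): bellows=1 flax=3 mica=5 zinc=2
After 6 (craft bellows): bellows=2 flax=3 mica=4 zinc=2
After 7 (craft bellows): bellows=3 flax=3 mica=3 zinc=2
After 8 (craft bellows): bellows=4 flax=3 mica=2 zinc=2
After 9 (craft bellows): bellows=5 flax=3 mica=1 zinc=2
After 10 (craft bellows): bellows=6 flax=3 zinc=2

Answer: no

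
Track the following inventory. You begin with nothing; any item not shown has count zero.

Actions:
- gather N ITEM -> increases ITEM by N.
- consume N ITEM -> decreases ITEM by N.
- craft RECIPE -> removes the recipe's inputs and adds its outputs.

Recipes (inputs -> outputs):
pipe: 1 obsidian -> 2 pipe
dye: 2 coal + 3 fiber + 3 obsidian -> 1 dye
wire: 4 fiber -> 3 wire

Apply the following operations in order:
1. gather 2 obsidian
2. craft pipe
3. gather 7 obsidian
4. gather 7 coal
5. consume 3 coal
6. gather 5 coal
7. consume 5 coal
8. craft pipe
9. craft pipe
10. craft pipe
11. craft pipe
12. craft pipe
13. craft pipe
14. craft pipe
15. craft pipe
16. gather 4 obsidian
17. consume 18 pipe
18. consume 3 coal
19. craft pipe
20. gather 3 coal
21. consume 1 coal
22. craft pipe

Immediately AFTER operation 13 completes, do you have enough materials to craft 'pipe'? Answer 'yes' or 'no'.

Answer: yes

Derivation:
After 1 (gather 2 obsidian): obsidian=2
After 2 (craft pipe): obsidian=1 pipe=2
After 3 (gather 7 obsidian): obsidian=8 pipe=2
After 4 (gather 7 coal): coal=7 obsidian=8 pipe=2
After 5 (consume 3 coal): coal=4 obsidian=8 pipe=2
After 6 (gather 5 coal): coal=9 obsidian=8 pipe=2
After 7 (consume 5 coal): coal=4 obsidian=8 pipe=2
After 8 (craft pipe): coal=4 obsidian=7 pipe=4
After 9 (craft pipe): coal=4 obsidian=6 pipe=6
After 10 (craft pipe): coal=4 obsidian=5 pipe=8
After 11 (craft pipe): coal=4 obsidian=4 pipe=10
After 12 (craft pipe): coal=4 obsidian=3 pipe=12
After 13 (craft pipe): coal=4 obsidian=2 pipe=14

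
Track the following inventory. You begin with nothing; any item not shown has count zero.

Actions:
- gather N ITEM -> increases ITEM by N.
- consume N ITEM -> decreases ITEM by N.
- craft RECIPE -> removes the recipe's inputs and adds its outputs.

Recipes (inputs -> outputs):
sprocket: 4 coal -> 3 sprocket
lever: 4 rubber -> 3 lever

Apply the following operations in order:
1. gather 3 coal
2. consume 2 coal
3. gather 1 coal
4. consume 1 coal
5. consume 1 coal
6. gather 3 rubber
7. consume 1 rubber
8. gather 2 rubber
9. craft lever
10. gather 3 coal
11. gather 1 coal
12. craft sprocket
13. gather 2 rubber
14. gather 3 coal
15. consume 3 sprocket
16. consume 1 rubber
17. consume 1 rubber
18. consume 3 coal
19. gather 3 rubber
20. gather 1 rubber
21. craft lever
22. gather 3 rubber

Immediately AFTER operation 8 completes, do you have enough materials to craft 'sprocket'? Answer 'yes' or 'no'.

After 1 (gather 3 coal): coal=3
After 2 (consume 2 coal): coal=1
After 3 (gather 1 coal): coal=2
After 4 (consume 1 coal): coal=1
After 5 (consume 1 coal): (empty)
After 6 (gather 3 rubber): rubber=3
After 7 (consume 1 rubber): rubber=2
After 8 (gather 2 rubber): rubber=4

Answer: no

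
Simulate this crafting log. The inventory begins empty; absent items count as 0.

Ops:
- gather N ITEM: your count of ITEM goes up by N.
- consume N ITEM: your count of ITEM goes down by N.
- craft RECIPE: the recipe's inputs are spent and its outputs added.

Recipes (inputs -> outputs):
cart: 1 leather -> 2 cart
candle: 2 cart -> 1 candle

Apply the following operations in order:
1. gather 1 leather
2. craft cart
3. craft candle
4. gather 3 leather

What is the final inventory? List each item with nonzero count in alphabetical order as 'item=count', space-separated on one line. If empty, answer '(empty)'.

After 1 (gather 1 leather): leather=1
After 2 (craft cart): cart=2
After 3 (craft candle): candle=1
After 4 (gather 3 leather): candle=1 leather=3

Answer: candle=1 leather=3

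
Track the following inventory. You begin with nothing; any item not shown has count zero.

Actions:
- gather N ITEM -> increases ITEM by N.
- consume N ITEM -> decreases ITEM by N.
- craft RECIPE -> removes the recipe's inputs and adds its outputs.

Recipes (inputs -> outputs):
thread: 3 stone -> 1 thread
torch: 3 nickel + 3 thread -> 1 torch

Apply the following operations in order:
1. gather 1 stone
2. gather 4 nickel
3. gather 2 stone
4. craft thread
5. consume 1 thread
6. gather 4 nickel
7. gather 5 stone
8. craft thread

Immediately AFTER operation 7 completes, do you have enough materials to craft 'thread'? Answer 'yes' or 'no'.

After 1 (gather 1 stone): stone=1
After 2 (gather 4 nickel): nickel=4 stone=1
After 3 (gather 2 stone): nickel=4 stone=3
After 4 (craft thread): nickel=4 thread=1
After 5 (consume 1 thread): nickel=4
After 6 (gather 4 nickel): nickel=8
After 7 (gather 5 stone): nickel=8 stone=5

Answer: yes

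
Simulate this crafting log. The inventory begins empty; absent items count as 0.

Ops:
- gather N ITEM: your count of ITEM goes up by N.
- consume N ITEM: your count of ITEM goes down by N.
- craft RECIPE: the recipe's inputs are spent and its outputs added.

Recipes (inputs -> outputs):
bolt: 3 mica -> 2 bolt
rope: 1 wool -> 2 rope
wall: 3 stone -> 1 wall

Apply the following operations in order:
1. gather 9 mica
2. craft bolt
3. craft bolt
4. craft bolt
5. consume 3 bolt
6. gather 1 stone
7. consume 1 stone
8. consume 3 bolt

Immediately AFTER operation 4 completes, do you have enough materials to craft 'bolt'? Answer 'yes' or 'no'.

After 1 (gather 9 mica): mica=9
After 2 (craft bolt): bolt=2 mica=6
After 3 (craft bolt): bolt=4 mica=3
After 4 (craft bolt): bolt=6

Answer: no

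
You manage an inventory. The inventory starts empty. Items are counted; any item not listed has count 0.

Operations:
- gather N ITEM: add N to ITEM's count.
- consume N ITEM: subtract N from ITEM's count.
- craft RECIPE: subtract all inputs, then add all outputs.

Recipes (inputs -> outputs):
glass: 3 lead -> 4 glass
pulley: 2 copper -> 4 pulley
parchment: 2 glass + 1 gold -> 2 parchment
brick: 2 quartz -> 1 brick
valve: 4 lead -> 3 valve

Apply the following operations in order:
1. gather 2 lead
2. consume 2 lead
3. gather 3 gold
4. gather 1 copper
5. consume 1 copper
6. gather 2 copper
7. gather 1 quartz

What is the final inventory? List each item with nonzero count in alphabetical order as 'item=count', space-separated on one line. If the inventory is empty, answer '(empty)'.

Answer: copper=2 gold=3 quartz=1

Derivation:
After 1 (gather 2 lead): lead=2
After 2 (consume 2 lead): (empty)
After 3 (gather 3 gold): gold=3
After 4 (gather 1 copper): copper=1 gold=3
After 5 (consume 1 copper): gold=3
After 6 (gather 2 copper): copper=2 gold=3
After 7 (gather 1 quartz): copper=2 gold=3 quartz=1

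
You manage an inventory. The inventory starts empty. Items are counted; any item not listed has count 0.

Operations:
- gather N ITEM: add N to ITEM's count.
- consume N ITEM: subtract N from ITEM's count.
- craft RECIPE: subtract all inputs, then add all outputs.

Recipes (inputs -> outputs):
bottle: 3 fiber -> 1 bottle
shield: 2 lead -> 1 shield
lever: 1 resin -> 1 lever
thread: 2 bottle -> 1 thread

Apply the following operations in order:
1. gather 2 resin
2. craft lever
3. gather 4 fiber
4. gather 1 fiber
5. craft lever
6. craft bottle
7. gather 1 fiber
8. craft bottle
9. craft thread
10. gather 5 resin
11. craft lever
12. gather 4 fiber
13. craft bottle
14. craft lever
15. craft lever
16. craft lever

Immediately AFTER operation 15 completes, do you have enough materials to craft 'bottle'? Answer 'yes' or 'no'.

After 1 (gather 2 resin): resin=2
After 2 (craft lever): lever=1 resin=1
After 3 (gather 4 fiber): fiber=4 lever=1 resin=1
After 4 (gather 1 fiber): fiber=5 lever=1 resin=1
After 5 (craft lever): fiber=5 lever=2
After 6 (craft bottle): bottle=1 fiber=2 lever=2
After 7 (gather 1 fiber): bottle=1 fiber=3 lever=2
After 8 (craft bottle): bottle=2 lever=2
After 9 (craft thread): lever=2 thread=1
After 10 (gather 5 resin): lever=2 resin=5 thread=1
After 11 (craft lever): lever=3 resin=4 thread=1
After 12 (gather 4 fiber): fiber=4 lever=3 resin=4 thread=1
After 13 (craft bottle): bottle=1 fiber=1 lever=3 resin=4 thread=1
After 14 (craft lever): bottle=1 fiber=1 lever=4 resin=3 thread=1
After 15 (craft lever): bottle=1 fiber=1 lever=5 resin=2 thread=1

Answer: no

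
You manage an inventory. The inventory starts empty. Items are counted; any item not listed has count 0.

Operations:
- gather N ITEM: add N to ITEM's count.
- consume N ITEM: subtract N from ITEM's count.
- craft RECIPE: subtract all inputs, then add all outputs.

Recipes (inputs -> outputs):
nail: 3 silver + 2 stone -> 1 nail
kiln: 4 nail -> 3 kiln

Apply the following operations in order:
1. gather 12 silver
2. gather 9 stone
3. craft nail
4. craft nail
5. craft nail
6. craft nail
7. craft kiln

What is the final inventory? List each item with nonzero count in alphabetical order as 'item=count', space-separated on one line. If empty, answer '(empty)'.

Answer: kiln=3 stone=1

Derivation:
After 1 (gather 12 silver): silver=12
After 2 (gather 9 stone): silver=12 stone=9
After 3 (craft nail): nail=1 silver=9 stone=7
After 4 (craft nail): nail=2 silver=6 stone=5
After 5 (craft nail): nail=3 silver=3 stone=3
After 6 (craft nail): nail=4 stone=1
After 7 (craft kiln): kiln=3 stone=1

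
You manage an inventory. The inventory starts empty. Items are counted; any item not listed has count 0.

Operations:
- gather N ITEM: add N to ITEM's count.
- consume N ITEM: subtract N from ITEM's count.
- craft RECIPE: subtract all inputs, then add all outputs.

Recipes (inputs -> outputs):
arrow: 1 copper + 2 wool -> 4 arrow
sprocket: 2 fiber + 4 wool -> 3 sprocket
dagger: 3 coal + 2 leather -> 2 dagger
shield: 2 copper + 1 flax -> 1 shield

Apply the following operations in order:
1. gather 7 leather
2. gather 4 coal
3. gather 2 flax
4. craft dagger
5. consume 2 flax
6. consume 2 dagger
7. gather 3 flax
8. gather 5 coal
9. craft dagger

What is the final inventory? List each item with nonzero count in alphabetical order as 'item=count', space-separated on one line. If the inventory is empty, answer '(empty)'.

Answer: coal=3 dagger=2 flax=3 leather=3

Derivation:
After 1 (gather 7 leather): leather=7
After 2 (gather 4 coal): coal=4 leather=7
After 3 (gather 2 flax): coal=4 flax=2 leather=7
After 4 (craft dagger): coal=1 dagger=2 flax=2 leather=5
After 5 (consume 2 flax): coal=1 dagger=2 leather=5
After 6 (consume 2 dagger): coal=1 leather=5
After 7 (gather 3 flax): coal=1 flax=3 leather=5
After 8 (gather 5 coal): coal=6 flax=3 leather=5
After 9 (craft dagger): coal=3 dagger=2 flax=3 leather=3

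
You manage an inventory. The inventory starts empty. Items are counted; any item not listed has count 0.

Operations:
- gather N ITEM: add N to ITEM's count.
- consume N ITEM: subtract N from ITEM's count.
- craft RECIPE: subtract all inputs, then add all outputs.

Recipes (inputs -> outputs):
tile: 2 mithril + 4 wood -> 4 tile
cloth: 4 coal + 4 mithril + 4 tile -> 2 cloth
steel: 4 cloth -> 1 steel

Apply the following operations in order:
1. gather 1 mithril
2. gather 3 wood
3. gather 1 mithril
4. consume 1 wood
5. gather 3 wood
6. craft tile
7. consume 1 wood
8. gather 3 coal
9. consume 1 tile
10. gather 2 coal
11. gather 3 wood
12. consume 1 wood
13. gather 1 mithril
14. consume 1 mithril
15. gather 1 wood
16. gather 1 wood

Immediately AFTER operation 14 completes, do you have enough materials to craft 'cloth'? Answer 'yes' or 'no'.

After 1 (gather 1 mithril): mithril=1
After 2 (gather 3 wood): mithril=1 wood=3
After 3 (gather 1 mithril): mithril=2 wood=3
After 4 (consume 1 wood): mithril=2 wood=2
After 5 (gather 3 wood): mithril=2 wood=5
After 6 (craft tile): tile=4 wood=1
After 7 (consume 1 wood): tile=4
After 8 (gather 3 coal): coal=3 tile=4
After 9 (consume 1 tile): coal=3 tile=3
After 10 (gather 2 coal): coal=5 tile=3
After 11 (gather 3 wood): coal=5 tile=3 wood=3
After 12 (consume 1 wood): coal=5 tile=3 wood=2
After 13 (gather 1 mithril): coal=5 mithril=1 tile=3 wood=2
After 14 (consume 1 mithril): coal=5 tile=3 wood=2

Answer: no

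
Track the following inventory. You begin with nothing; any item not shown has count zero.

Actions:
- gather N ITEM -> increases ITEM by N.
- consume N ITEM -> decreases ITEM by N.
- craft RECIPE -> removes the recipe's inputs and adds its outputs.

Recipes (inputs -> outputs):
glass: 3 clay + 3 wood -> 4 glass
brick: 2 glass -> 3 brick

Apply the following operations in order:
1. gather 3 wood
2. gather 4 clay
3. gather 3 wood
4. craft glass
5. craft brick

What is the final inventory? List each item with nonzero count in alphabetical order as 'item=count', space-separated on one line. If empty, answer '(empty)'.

After 1 (gather 3 wood): wood=3
After 2 (gather 4 clay): clay=4 wood=3
After 3 (gather 3 wood): clay=4 wood=6
After 4 (craft glass): clay=1 glass=4 wood=3
After 5 (craft brick): brick=3 clay=1 glass=2 wood=3

Answer: brick=3 clay=1 glass=2 wood=3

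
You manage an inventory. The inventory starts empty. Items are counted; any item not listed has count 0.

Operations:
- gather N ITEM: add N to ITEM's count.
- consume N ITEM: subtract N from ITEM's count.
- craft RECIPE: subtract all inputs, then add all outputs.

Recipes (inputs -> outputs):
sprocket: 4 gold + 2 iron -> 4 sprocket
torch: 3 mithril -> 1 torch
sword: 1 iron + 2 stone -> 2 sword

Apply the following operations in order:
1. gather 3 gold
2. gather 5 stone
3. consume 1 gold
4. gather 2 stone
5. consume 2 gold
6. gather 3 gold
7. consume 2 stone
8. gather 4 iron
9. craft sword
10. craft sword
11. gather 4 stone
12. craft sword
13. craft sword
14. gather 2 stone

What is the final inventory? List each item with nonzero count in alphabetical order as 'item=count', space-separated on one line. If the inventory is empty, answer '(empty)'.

Answer: gold=3 stone=3 sword=8

Derivation:
After 1 (gather 3 gold): gold=3
After 2 (gather 5 stone): gold=3 stone=5
After 3 (consume 1 gold): gold=2 stone=5
After 4 (gather 2 stone): gold=2 stone=7
After 5 (consume 2 gold): stone=7
After 6 (gather 3 gold): gold=3 stone=7
After 7 (consume 2 stone): gold=3 stone=5
After 8 (gather 4 iron): gold=3 iron=4 stone=5
After 9 (craft sword): gold=3 iron=3 stone=3 sword=2
After 10 (craft sword): gold=3 iron=2 stone=1 sword=4
After 11 (gather 4 stone): gold=3 iron=2 stone=5 sword=4
After 12 (craft sword): gold=3 iron=1 stone=3 sword=6
After 13 (craft sword): gold=3 stone=1 sword=8
After 14 (gather 2 stone): gold=3 stone=3 sword=8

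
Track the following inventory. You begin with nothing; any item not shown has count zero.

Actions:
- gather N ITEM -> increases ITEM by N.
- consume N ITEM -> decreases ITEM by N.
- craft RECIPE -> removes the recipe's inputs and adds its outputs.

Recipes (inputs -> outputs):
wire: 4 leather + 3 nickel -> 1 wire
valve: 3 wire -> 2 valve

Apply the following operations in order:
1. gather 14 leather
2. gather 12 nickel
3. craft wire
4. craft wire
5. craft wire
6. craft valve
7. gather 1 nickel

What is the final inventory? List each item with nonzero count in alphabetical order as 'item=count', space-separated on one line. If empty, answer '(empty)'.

After 1 (gather 14 leather): leather=14
After 2 (gather 12 nickel): leather=14 nickel=12
After 3 (craft wire): leather=10 nickel=9 wire=1
After 4 (craft wire): leather=6 nickel=6 wire=2
After 5 (craft wire): leather=2 nickel=3 wire=3
After 6 (craft valve): leather=2 nickel=3 valve=2
After 7 (gather 1 nickel): leather=2 nickel=4 valve=2

Answer: leather=2 nickel=4 valve=2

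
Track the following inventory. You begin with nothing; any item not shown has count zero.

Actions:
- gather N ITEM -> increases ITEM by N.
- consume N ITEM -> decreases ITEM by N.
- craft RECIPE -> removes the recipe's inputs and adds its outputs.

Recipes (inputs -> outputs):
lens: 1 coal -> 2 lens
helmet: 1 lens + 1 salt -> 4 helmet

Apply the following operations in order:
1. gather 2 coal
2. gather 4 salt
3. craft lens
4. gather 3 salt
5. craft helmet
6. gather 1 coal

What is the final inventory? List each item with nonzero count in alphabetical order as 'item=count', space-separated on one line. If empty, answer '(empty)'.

After 1 (gather 2 coal): coal=2
After 2 (gather 4 salt): coal=2 salt=4
After 3 (craft lens): coal=1 lens=2 salt=4
After 4 (gather 3 salt): coal=1 lens=2 salt=7
After 5 (craft helmet): coal=1 helmet=4 lens=1 salt=6
After 6 (gather 1 coal): coal=2 helmet=4 lens=1 salt=6

Answer: coal=2 helmet=4 lens=1 salt=6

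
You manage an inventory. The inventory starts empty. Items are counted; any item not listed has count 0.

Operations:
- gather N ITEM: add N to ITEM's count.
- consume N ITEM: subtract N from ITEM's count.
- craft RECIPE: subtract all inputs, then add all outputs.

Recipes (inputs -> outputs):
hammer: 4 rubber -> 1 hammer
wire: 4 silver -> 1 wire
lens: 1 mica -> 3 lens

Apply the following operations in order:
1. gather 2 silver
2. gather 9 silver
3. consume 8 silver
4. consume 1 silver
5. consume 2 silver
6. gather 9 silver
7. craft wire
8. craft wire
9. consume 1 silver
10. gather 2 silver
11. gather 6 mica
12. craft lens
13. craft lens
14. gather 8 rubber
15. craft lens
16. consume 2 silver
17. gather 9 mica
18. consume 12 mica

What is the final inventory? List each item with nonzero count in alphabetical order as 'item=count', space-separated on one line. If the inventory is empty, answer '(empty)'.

After 1 (gather 2 silver): silver=2
After 2 (gather 9 silver): silver=11
After 3 (consume 8 silver): silver=3
After 4 (consume 1 silver): silver=2
After 5 (consume 2 silver): (empty)
After 6 (gather 9 silver): silver=9
After 7 (craft wire): silver=5 wire=1
After 8 (craft wire): silver=1 wire=2
After 9 (consume 1 silver): wire=2
After 10 (gather 2 silver): silver=2 wire=2
After 11 (gather 6 mica): mica=6 silver=2 wire=2
After 12 (craft lens): lens=3 mica=5 silver=2 wire=2
After 13 (craft lens): lens=6 mica=4 silver=2 wire=2
After 14 (gather 8 rubber): lens=6 mica=4 rubber=8 silver=2 wire=2
After 15 (craft lens): lens=9 mica=3 rubber=8 silver=2 wire=2
After 16 (consume 2 silver): lens=9 mica=3 rubber=8 wire=2
After 17 (gather 9 mica): lens=9 mica=12 rubber=8 wire=2
After 18 (consume 12 mica): lens=9 rubber=8 wire=2

Answer: lens=9 rubber=8 wire=2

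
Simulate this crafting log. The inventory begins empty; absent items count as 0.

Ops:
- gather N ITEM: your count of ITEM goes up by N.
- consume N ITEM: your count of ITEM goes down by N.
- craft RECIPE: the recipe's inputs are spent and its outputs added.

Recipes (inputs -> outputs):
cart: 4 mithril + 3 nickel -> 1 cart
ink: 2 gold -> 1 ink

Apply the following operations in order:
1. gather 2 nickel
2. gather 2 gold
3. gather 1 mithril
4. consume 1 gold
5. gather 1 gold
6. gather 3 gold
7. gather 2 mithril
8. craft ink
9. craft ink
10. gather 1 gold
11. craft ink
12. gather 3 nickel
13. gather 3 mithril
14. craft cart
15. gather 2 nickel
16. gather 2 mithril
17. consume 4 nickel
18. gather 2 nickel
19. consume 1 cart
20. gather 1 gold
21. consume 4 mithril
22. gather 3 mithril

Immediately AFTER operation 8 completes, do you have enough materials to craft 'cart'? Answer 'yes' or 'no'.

After 1 (gather 2 nickel): nickel=2
After 2 (gather 2 gold): gold=2 nickel=2
After 3 (gather 1 mithril): gold=2 mithril=1 nickel=2
After 4 (consume 1 gold): gold=1 mithril=1 nickel=2
After 5 (gather 1 gold): gold=2 mithril=1 nickel=2
After 6 (gather 3 gold): gold=5 mithril=1 nickel=2
After 7 (gather 2 mithril): gold=5 mithril=3 nickel=2
After 8 (craft ink): gold=3 ink=1 mithril=3 nickel=2

Answer: no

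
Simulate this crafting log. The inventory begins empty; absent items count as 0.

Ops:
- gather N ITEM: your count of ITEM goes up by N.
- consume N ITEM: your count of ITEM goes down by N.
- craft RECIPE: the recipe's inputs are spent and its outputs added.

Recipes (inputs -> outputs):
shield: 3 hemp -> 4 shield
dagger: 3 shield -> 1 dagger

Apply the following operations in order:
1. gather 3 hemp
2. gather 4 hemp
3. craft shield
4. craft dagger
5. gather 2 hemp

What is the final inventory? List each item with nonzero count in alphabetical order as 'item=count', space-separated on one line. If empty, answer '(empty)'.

After 1 (gather 3 hemp): hemp=3
After 2 (gather 4 hemp): hemp=7
After 3 (craft shield): hemp=4 shield=4
After 4 (craft dagger): dagger=1 hemp=4 shield=1
After 5 (gather 2 hemp): dagger=1 hemp=6 shield=1

Answer: dagger=1 hemp=6 shield=1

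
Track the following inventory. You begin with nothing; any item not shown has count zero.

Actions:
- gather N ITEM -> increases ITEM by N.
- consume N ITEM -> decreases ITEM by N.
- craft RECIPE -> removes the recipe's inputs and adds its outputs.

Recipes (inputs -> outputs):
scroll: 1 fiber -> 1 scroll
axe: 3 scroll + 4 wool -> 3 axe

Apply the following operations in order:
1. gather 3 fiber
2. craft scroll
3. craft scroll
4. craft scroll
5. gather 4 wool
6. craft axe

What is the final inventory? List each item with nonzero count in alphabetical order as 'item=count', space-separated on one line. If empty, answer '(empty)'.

Answer: axe=3

Derivation:
After 1 (gather 3 fiber): fiber=3
After 2 (craft scroll): fiber=2 scroll=1
After 3 (craft scroll): fiber=1 scroll=2
After 4 (craft scroll): scroll=3
After 5 (gather 4 wool): scroll=3 wool=4
After 6 (craft axe): axe=3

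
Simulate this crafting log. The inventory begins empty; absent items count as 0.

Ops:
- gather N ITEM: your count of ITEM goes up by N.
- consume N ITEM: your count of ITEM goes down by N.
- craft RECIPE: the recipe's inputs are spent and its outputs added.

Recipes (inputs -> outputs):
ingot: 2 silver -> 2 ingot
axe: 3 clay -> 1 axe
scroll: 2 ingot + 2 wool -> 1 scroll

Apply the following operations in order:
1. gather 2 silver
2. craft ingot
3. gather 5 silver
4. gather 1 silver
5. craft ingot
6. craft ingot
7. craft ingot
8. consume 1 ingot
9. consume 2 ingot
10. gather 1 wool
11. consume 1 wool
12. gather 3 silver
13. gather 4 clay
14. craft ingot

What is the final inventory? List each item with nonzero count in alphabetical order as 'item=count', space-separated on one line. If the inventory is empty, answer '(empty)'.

Answer: clay=4 ingot=7 silver=1

Derivation:
After 1 (gather 2 silver): silver=2
After 2 (craft ingot): ingot=2
After 3 (gather 5 silver): ingot=2 silver=5
After 4 (gather 1 silver): ingot=2 silver=6
After 5 (craft ingot): ingot=4 silver=4
After 6 (craft ingot): ingot=6 silver=2
After 7 (craft ingot): ingot=8
After 8 (consume 1 ingot): ingot=7
After 9 (consume 2 ingot): ingot=5
After 10 (gather 1 wool): ingot=5 wool=1
After 11 (consume 1 wool): ingot=5
After 12 (gather 3 silver): ingot=5 silver=3
After 13 (gather 4 clay): clay=4 ingot=5 silver=3
After 14 (craft ingot): clay=4 ingot=7 silver=1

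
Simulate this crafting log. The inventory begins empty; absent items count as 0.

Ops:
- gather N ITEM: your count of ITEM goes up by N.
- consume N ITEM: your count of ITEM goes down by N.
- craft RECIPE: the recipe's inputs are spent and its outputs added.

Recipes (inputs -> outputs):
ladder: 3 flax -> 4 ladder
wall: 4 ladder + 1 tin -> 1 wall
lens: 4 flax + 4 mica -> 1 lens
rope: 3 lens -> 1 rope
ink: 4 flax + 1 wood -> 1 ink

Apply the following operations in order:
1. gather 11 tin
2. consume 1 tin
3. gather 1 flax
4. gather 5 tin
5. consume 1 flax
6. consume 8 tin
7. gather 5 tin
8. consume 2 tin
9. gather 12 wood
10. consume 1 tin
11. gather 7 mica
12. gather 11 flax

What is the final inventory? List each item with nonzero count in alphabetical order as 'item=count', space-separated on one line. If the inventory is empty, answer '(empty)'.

After 1 (gather 11 tin): tin=11
After 2 (consume 1 tin): tin=10
After 3 (gather 1 flax): flax=1 tin=10
After 4 (gather 5 tin): flax=1 tin=15
After 5 (consume 1 flax): tin=15
After 6 (consume 8 tin): tin=7
After 7 (gather 5 tin): tin=12
After 8 (consume 2 tin): tin=10
After 9 (gather 12 wood): tin=10 wood=12
After 10 (consume 1 tin): tin=9 wood=12
After 11 (gather 7 mica): mica=7 tin=9 wood=12
After 12 (gather 11 flax): flax=11 mica=7 tin=9 wood=12

Answer: flax=11 mica=7 tin=9 wood=12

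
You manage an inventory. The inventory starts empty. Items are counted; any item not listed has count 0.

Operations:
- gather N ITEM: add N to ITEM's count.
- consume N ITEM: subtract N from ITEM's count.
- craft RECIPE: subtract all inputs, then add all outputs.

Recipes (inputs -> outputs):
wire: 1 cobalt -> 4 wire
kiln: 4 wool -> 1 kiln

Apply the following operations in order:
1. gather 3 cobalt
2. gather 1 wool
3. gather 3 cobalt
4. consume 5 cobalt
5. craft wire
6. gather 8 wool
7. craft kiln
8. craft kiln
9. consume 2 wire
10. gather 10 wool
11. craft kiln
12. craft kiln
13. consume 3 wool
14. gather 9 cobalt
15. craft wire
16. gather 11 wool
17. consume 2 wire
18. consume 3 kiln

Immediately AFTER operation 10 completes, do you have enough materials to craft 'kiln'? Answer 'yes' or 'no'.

After 1 (gather 3 cobalt): cobalt=3
After 2 (gather 1 wool): cobalt=3 wool=1
After 3 (gather 3 cobalt): cobalt=6 wool=1
After 4 (consume 5 cobalt): cobalt=1 wool=1
After 5 (craft wire): wire=4 wool=1
After 6 (gather 8 wool): wire=4 wool=9
After 7 (craft kiln): kiln=1 wire=4 wool=5
After 8 (craft kiln): kiln=2 wire=4 wool=1
After 9 (consume 2 wire): kiln=2 wire=2 wool=1
After 10 (gather 10 wool): kiln=2 wire=2 wool=11

Answer: yes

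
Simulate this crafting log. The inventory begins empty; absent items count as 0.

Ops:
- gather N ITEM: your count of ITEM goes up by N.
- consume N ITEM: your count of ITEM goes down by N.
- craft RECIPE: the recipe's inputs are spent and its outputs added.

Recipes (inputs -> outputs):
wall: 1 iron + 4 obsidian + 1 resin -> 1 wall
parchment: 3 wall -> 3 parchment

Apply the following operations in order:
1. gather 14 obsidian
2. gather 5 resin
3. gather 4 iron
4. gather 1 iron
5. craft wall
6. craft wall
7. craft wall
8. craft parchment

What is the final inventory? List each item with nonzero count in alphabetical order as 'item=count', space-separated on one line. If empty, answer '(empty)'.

Answer: iron=2 obsidian=2 parchment=3 resin=2

Derivation:
After 1 (gather 14 obsidian): obsidian=14
After 2 (gather 5 resin): obsidian=14 resin=5
After 3 (gather 4 iron): iron=4 obsidian=14 resin=5
After 4 (gather 1 iron): iron=5 obsidian=14 resin=5
After 5 (craft wall): iron=4 obsidian=10 resin=4 wall=1
After 6 (craft wall): iron=3 obsidian=6 resin=3 wall=2
After 7 (craft wall): iron=2 obsidian=2 resin=2 wall=3
After 8 (craft parchment): iron=2 obsidian=2 parchment=3 resin=2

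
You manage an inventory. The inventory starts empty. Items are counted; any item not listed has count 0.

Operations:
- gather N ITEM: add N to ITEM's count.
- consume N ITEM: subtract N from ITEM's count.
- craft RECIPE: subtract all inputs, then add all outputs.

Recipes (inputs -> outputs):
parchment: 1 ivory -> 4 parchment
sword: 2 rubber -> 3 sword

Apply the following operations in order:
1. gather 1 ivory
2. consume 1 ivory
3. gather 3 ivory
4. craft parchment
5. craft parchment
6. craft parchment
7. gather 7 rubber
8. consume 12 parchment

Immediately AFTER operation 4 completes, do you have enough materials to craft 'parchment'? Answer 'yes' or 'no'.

Answer: yes

Derivation:
After 1 (gather 1 ivory): ivory=1
After 2 (consume 1 ivory): (empty)
After 3 (gather 3 ivory): ivory=3
After 4 (craft parchment): ivory=2 parchment=4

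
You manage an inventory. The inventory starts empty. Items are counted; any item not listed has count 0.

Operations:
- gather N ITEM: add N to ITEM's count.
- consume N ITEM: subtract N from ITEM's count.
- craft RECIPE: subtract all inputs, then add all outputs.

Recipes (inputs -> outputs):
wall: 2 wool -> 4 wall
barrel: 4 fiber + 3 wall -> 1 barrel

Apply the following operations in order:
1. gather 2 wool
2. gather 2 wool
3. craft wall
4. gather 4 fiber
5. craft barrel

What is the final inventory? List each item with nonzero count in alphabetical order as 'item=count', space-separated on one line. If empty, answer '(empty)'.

After 1 (gather 2 wool): wool=2
After 2 (gather 2 wool): wool=4
After 3 (craft wall): wall=4 wool=2
After 4 (gather 4 fiber): fiber=4 wall=4 wool=2
After 5 (craft barrel): barrel=1 wall=1 wool=2

Answer: barrel=1 wall=1 wool=2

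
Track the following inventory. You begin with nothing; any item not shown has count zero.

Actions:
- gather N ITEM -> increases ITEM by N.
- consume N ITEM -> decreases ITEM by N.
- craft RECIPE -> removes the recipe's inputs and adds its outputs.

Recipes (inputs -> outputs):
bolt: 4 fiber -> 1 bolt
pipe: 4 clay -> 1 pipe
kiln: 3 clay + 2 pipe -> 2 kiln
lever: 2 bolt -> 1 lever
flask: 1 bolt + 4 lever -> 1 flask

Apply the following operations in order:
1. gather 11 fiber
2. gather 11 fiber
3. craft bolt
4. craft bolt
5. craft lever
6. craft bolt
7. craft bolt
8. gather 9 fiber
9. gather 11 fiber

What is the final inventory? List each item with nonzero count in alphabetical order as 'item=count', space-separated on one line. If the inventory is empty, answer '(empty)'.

After 1 (gather 11 fiber): fiber=11
After 2 (gather 11 fiber): fiber=22
After 3 (craft bolt): bolt=1 fiber=18
After 4 (craft bolt): bolt=2 fiber=14
After 5 (craft lever): fiber=14 lever=1
After 6 (craft bolt): bolt=1 fiber=10 lever=1
After 7 (craft bolt): bolt=2 fiber=6 lever=1
After 8 (gather 9 fiber): bolt=2 fiber=15 lever=1
After 9 (gather 11 fiber): bolt=2 fiber=26 lever=1

Answer: bolt=2 fiber=26 lever=1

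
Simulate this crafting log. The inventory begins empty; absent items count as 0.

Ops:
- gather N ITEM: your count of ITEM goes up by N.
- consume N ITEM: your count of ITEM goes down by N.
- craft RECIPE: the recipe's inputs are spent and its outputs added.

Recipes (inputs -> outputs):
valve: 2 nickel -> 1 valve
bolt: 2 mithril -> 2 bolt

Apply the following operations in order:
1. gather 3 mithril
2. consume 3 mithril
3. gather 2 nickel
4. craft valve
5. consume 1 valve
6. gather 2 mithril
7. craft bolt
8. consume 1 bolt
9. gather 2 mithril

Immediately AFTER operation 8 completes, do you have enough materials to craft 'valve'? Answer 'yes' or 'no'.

Answer: no

Derivation:
After 1 (gather 3 mithril): mithril=3
After 2 (consume 3 mithril): (empty)
After 3 (gather 2 nickel): nickel=2
After 4 (craft valve): valve=1
After 5 (consume 1 valve): (empty)
After 6 (gather 2 mithril): mithril=2
After 7 (craft bolt): bolt=2
After 8 (consume 1 bolt): bolt=1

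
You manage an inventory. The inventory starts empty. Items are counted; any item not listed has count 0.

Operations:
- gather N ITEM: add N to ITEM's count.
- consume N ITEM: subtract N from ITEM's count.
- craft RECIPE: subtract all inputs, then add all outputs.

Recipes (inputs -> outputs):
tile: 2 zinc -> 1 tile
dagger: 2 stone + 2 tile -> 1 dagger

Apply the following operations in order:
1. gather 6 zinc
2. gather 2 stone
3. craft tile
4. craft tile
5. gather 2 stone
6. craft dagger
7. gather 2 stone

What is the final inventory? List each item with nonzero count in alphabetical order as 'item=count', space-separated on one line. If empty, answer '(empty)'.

Answer: dagger=1 stone=4 zinc=2

Derivation:
After 1 (gather 6 zinc): zinc=6
After 2 (gather 2 stone): stone=2 zinc=6
After 3 (craft tile): stone=2 tile=1 zinc=4
After 4 (craft tile): stone=2 tile=2 zinc=2
After 5 (gather 2 stone): stone=4 tile=2 zinc=2
After 6 (craft dagger): dagger=1 stone=2 zinc=2
After 7 (gather 2 stone): dagger=1 stone=4 zinc=2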